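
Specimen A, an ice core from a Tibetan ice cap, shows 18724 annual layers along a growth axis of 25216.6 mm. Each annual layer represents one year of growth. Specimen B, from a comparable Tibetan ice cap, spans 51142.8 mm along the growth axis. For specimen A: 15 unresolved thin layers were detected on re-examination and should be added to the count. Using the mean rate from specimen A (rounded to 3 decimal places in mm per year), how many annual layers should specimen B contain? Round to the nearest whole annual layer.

Specimen A: adjusted count: 18724 + 15 = 18739 annual layers.
A: 25216.6 mm over 18739 years gives 25216.6 / 18739 ≈ 1.346 mm/yr.
For B, 51142.8 / 1.346 = 37996.14 years ≈ 37996 annual layers.

37996 annual layers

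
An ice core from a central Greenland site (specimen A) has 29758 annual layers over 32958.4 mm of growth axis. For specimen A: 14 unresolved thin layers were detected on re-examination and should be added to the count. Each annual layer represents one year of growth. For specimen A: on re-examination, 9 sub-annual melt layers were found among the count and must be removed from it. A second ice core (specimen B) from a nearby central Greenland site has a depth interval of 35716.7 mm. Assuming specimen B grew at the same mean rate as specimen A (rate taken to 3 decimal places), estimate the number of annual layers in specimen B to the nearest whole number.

32264 annual layers

Specimen A: true annual layer count = 29758 − 9 + 14 = 29763.
A: Extension rate ≈ 32958.4 / 29763 = 1.107 mm/year.
Specimen B: 35716.7 mm / 1.107 mm per year = 32264.41 years ≈ 32264 annual layers.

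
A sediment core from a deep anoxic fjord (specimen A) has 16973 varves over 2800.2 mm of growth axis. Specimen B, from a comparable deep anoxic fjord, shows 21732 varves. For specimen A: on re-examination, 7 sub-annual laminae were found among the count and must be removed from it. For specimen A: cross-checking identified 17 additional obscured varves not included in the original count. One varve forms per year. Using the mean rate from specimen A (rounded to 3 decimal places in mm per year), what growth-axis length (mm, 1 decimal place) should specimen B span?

3585.8 mm

Specimen A: adjusted count: 16973 − 7 + 17 = 16983 varves.
A: 2800.2 mm over 16983 years gives 2800.2 / 16983 ≈ 0.165 mm/yr.
B's length ≈ 0.165 × 21732 = 3585.8 mm.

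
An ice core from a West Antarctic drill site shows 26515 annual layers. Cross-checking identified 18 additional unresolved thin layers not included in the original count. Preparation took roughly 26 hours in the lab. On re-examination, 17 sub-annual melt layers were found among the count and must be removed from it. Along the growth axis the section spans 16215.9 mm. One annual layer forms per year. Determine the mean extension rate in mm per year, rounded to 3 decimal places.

0.612 mm per year

Adjusted count: 26515 − 17 + 18 = 26516 annual layers.
16215.9 mm over 26516 years gives 16215.9 / 26516 ≈ 0.612 mm per year.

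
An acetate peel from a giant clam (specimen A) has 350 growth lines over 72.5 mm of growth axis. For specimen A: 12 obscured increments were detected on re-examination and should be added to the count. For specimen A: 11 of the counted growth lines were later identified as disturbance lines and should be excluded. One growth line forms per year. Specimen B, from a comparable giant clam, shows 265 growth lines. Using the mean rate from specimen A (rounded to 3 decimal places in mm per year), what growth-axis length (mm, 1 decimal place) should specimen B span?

54.9 mm

Specimen A: true growth line count = 350 − 11 + 12 = 351.
A: Mean rate = 72.5 mm / 351 years ≈ 0.207 mm/year.
For B, 0.207 mm/year × 265 years = 54.9 mm.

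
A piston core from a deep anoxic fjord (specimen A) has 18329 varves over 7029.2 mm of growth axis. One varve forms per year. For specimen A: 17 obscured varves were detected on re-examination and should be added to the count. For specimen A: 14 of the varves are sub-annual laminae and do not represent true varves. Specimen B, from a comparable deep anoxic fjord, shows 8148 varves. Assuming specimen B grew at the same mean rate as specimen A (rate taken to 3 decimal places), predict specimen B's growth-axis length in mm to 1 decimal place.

Specimen A: correcting the raw count gives 18329 − 14 + 17 = 18332 true varves.
A: Mean rate = 7029.2 mm / 18332 years ≈ 0.383 mm/year.
For B, 0.383 mm/year × 8148 years = 3120.7 mm.

3120.7 mm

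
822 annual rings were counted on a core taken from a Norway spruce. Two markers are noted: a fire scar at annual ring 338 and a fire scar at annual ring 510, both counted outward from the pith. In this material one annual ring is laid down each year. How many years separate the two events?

172 years

510 − 338 = 172 annual rings lie between the two events.
At one annual ring per year, 172 years elapsed between them.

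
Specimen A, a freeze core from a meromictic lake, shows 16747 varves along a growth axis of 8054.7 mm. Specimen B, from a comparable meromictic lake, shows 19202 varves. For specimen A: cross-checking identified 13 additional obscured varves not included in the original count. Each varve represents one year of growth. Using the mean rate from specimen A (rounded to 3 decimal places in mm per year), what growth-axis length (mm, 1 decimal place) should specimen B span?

9236.2 mm

Specimen A: true varve count = 16747 + 13 = 16760.
A: 8054.7 mm over 16760 years gives 8054.7 / 16760 ≈ 0.481 mm/yr.
B's length ≈ 0.481 × 19202 = 9236.2 mm.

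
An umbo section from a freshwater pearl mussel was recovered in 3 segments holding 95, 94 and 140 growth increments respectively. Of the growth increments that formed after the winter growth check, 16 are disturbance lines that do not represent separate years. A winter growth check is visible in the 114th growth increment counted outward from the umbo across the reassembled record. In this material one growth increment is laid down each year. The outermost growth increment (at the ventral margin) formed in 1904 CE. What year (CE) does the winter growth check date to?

Total growth increments = 95 + 94 + 140 = 329.
The winter growth check sits at growth increment 114 from the umbo, so 329 − 114 = 215 growth increments formed after it.
Excluding 16 false growth increments: 215 − 16 = 199.
Counting back 199 years from 1904 CE places the winter growth check in 1904 − 199 = 1705 CE.

1705 CE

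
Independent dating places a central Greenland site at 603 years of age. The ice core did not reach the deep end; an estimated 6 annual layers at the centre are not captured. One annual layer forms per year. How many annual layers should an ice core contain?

Expected annual layers over 603 years: 603.
Subtracting the 6 annual layers not captured gives 603 − 6 = 597 annual layers in the record.

597 annual layers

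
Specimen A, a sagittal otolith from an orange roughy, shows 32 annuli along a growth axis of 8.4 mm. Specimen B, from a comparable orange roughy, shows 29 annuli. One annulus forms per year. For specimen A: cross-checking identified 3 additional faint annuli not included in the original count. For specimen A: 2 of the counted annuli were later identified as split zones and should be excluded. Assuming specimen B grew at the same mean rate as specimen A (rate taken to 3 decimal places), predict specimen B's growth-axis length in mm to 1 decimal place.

7.4 mm

Specimen A: after corrections the count is 32 − 2 + 3 = 33 annuli.
A: Extension rate ≈ 8.4 / 33 = 0.255 mm per year.
For B, 0.255 mm/year × 29 years = 7.4 mm.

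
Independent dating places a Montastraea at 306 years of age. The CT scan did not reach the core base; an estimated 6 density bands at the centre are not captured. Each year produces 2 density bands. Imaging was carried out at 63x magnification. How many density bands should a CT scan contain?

606 density bands

With 2 density bands per year, 306 years would produce 306 × 2 = 612 density bands.
612 − 6 missed = 606 density bands expected in the prepared section.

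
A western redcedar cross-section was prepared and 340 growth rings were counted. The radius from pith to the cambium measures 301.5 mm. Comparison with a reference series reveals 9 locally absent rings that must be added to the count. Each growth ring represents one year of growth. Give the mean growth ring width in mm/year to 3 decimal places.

0.864 mm/year

True growth ring count = 340 + 9 = 349.
301.5 mm over 349 years gives 301.5 / 349 ≈ 0.864 mm/year.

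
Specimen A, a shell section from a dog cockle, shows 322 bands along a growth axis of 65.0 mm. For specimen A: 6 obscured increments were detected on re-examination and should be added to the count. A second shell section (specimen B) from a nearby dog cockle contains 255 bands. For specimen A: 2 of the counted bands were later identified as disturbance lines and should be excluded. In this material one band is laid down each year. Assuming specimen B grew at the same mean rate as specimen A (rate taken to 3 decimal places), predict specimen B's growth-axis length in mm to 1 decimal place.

50.7 mm

Specimen A: adjusted count: 322 − 2 + 6 = 326 bands.
A: 65.0 mm over 326 years gives 65.0 / 326 ≈ 0.199 mm/yr.
B's length ≈ 0.199 × 255 = 50.7 mm.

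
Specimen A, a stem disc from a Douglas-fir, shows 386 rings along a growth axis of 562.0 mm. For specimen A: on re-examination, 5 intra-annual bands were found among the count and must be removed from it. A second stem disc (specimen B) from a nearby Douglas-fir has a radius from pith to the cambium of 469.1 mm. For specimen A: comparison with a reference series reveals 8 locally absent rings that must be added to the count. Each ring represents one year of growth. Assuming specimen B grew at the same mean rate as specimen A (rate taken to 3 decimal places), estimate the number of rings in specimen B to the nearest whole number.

Specimen A: after corrections the count is 386 − 5 + 8 = 389 rings.
A: Mean rate = 562.0 mm / 389 years ≈ 1.445 mm/year.
B spans 469.1 / 1.445 = 324.64 years ≈ 325 rings.

325 rings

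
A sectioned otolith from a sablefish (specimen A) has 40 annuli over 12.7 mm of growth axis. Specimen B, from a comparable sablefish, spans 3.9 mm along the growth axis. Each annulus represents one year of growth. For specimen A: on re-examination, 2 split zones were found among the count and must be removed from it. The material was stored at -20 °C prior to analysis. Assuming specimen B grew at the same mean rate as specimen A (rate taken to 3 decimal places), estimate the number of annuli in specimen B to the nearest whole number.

Specimen A: after corrections the count is 40 − 2 = 38 annuli.
A: 12.7 mm over 38 years gives 12.7 / 38 ≈ 0.334 mm/yr.
Specimen B: 3.9 mm / 0.334 mm per year = 11.68 years ≈ 12 annuli.

12 annuli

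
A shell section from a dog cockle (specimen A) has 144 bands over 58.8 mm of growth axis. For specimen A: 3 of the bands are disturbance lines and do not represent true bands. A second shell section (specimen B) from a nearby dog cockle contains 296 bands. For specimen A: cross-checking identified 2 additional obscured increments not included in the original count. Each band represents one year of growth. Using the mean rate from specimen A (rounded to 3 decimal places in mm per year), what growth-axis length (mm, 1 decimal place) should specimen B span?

Specimen A: correcting the raw count gives 144 − 3 + 2 = 143 true bands.
A: 58.8 mm over 143 years gives 58.8 / 143 ≈ 0.411 mm per year.
B's length ≈ 0.411 × 296 = 121.7 mm.

121.7 mm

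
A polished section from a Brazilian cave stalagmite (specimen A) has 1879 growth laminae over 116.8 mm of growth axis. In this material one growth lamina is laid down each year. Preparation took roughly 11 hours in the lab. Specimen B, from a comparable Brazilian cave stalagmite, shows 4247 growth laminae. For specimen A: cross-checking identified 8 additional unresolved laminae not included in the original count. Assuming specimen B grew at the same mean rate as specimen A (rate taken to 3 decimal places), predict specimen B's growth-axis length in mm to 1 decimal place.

Specimen A: correcting the raw count gives 1879 + 8 = 1887 true growth laminae.
A: Mean rate = 116.8 mm / 1887 years ≈ 0.062 mm/year.
B's length ≈ 0.062 × 4247 = 263.3 mm.

263.3 mm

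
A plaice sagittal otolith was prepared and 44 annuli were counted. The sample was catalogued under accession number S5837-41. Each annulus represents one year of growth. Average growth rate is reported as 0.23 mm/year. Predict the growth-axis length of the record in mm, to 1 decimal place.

10.1 mm

The record spans 44 years at 0.23 mm per year.
Predicted length = 0.23 mm/year × 44 years = 10.1 mm.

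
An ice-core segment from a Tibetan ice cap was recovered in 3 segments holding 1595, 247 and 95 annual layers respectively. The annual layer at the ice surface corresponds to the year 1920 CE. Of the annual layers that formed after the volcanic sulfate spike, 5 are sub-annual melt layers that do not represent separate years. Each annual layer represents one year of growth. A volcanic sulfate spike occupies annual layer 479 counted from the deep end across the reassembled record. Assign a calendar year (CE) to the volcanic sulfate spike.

Total annual layers = 1595 + 247 + 95 = 1937.
1937 − 479 = 1458 annual layers lie beyond the volcanic sulfate spike toward the ice surface.
Removing the 5 false annual layers leaves 1458 − 5 = 1453 true annual layers beyond the volcanic sulfate spike.
The annual layer at the ice surface is 1920 CE, so the volcanic sulfate spike dates to 1920 − 1453 = 467 CE.

467 CE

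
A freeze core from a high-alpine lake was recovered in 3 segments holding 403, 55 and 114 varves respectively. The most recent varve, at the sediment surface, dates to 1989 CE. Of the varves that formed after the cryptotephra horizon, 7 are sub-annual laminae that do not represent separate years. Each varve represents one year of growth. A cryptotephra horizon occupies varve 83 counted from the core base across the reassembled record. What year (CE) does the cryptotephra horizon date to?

Total varves = 403 + 55 + 114 = 572.
Between varve 83 and the sediment surface there are 572 − 83 = 489 varves.
489 − 7 false = 482 true varves after the cryptotephra horizon.
The varve at the sediment surface is 1989 CE, so the cryptotephra horizon dates to 1989 − 482 = 1507 CE.

1507 CE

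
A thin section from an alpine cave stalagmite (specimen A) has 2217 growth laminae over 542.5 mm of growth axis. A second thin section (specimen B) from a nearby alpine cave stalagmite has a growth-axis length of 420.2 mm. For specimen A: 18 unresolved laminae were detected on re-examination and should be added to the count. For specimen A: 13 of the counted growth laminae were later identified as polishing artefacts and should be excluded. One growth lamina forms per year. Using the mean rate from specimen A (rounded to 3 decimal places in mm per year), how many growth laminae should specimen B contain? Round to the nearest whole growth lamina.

Specimen A: adjusted count: 2217 − 13 + 18 = 2222 growth laminae.
A: Mean rate = 542.5 mm / 2222 years ≈ 0.244 mm/year.
For B, 420.2 / 0.244 = 1722.13 years ≈ 1722 growth laminae.

1722 growth laminae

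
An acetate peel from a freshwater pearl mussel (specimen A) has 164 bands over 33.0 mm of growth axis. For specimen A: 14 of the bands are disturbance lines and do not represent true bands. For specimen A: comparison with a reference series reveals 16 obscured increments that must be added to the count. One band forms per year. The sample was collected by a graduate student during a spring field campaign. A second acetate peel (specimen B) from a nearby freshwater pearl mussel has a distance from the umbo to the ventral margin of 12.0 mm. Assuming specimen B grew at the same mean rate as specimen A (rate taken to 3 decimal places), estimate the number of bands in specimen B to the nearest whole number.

Specimen A: correcting the raw count gives 164 − 14 + 16 = 166 true bands.
A: Mean rate = 33.0 mm / 166 years ≈ 0.199 mm/year.
B spans 12.0 / 0.199 = 60.30 years ≈ 60 bands.

60 bands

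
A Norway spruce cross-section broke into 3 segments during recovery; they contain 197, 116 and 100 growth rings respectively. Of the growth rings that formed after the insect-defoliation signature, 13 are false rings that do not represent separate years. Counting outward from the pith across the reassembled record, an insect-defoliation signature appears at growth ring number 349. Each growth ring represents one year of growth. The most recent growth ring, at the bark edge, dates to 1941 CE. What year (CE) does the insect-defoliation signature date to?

1890 CE

Total growth rings = 197 + 116 + 100 = 413.
413 − 349 = 64 growth rings lie beyond the insect-defoliation signature toward the bark edge.
64 − 13 false = 51 true growth rings after the insect-defoliation signature.
Counting back 51 years from 1941 CE places the insect-defoliation signature in 1941 − 51 = 1890 CE.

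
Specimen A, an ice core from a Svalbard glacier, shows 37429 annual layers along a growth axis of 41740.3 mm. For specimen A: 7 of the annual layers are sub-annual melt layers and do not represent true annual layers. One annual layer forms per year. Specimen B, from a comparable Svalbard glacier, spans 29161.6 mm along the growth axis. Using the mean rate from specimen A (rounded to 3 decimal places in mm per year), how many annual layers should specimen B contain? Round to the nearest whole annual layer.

Specimen A: adjusted count: 37429 − 7 = 37422 annual layers.
A: Extension rate ≈ 41740.3 / 37422 = 1.115 mm per year.
B spans 29161.6 / 1.115 = 26153.90 years ≈ 26154 annual layers.

26154 annual layers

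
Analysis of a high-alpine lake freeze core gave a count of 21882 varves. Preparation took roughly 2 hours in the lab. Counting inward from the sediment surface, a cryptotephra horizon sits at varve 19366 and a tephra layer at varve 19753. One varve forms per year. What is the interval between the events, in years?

387 yr

19753 − 19366 = 387 varves lie between the two events.
That is 387 years at one varve per year.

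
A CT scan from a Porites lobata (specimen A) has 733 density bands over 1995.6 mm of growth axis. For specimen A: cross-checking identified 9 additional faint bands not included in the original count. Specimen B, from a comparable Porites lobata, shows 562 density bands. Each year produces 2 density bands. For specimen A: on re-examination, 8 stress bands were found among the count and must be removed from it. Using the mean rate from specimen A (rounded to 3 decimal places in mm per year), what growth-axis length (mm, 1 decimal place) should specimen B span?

Specimen A: correcting the raw count gives 733 − 8 + 9 = 734 true density bands.
Specimen A: dividing by 2 density bands per year: 734 / 2 = 367 years.
A: Mean rate = 1995.6 mm / 367 years ≈ 5.438 mm/year.
Specimen B: 562 density bands at 2 per year is 562 / 2 = 281 years. B's length ≈ 5.438 × 281 = 1528.1 mm.

1528.1 mm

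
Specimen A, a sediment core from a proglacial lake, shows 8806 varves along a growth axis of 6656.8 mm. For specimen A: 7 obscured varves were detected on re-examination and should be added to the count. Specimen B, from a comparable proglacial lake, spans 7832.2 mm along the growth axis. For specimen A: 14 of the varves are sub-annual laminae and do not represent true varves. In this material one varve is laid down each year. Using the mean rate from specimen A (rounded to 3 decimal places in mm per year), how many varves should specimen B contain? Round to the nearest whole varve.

Specimen A: true varve count = 8806 − 14 + 7 = 8799.
A: Mean rate = 6656.8 mm / 8799 years ≈ 0.757 mm/year.
For B, 7832.2 / 0.757 = 10346.37 years ≈ 10346 varves.

10346 varves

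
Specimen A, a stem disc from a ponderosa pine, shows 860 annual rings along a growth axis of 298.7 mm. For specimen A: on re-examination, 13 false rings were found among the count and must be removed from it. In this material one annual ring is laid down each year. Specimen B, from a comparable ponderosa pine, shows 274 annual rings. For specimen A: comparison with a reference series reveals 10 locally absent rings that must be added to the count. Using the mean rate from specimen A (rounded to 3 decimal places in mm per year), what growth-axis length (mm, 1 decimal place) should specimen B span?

95.6 mm

Specimen A: adjusted count: 860 − 13 + 10 = 857 annual rings.
A: Mean rate = 298.7 mm / 857 years ≈ 0.349 mm/yr.
Length of B = 0.349 × 274 = 95.6 mm.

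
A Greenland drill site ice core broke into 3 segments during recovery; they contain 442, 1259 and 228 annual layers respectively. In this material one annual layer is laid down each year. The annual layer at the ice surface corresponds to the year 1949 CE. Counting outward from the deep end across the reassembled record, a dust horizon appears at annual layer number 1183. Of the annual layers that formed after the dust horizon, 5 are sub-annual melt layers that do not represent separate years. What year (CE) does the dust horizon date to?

Total annual layers = 442 + 1259 + 228 = 1929.
1929 − 1183 = 746 annual layers lie beyond the dust horizon toward the ice surface.
746 − 5 false = 741 true annual layers after the dust horizon.
The annual layer at the ice surface is 1949 CE, so the dust horizon dates to 1949 − 741 = 1208 CE.

1208 CE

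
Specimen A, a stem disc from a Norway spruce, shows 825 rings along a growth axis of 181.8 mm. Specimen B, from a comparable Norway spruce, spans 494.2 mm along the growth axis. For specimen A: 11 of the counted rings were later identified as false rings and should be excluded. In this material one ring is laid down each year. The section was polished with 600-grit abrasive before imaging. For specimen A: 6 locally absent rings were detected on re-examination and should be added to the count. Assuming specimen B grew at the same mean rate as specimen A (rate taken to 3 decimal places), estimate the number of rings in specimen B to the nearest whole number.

2226 rings

Specimen A: correcting the raw count gives 825 − 11 + 6 = 820 true rings.
A: 181.8 mm over 820 years gives 181.8 / 820 ≈ 0.222 mm/yr.
B spans 494.2 / 0.222 = 2226.13 years ≈ 2226 rings.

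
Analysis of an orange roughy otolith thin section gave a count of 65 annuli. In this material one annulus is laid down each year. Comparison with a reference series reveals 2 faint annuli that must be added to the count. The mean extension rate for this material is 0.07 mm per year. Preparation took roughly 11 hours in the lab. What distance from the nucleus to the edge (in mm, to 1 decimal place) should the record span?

True annulus count = 65 + 2 = 67.
Predicted length = 0.07 mm/year × 67 years = 4.7 mm.

4.7 mm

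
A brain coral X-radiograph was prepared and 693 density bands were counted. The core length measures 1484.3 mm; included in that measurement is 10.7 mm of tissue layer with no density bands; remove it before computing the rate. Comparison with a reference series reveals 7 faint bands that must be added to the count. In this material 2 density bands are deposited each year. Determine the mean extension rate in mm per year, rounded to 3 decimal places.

After corrections the count is 693 + 7 = 700 density bands.
Dividing by 2 density bands per year: 700 / 2 = 350 years.
Removing the 10.7 mm offcut leaves 1484.3 − 10.7 = 1473.6 mm.
Extension rate ≈ 1473.6 / 350 = 4.210 mm per year.

4.210 mm per year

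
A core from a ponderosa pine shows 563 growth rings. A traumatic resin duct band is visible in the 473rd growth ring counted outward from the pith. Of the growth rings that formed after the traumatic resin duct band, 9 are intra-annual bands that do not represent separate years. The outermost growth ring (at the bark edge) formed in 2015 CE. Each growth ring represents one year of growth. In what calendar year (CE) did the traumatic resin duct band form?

Between growth ring 473 and the bark edge there are 563 − 473 = 90 growth rings.
90 − 9 false = 81 true growth rings after the traumatic resin duct band.
Counting back 81 years from 2015 CE places the traumatic resin duct band in 2015 − 81 = 1934 CE.

1934 CE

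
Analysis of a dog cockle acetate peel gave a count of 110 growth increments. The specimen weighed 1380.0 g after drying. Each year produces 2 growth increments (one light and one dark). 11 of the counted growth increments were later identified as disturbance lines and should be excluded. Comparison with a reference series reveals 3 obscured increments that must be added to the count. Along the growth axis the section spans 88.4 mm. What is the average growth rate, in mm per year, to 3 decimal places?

1.733 mm per year

After corrections the count is 110 − 11 + 3 = 102 growth increments.
With 2 growth increments per year, 102 / 2 = 51 years.
Extension rate ≈ 88.4 / 51 = 1.733 mm per year.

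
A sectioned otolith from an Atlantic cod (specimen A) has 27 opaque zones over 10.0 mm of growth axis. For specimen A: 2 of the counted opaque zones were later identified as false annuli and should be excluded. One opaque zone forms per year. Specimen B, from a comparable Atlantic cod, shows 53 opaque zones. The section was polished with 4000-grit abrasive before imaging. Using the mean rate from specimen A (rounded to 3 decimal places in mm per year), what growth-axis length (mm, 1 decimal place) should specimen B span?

21.2 mm

Specimen A: correcting the raw count gives 27 − 2 = 25 true opaque zones.
A: Mean rate = 10.0 mm / 25 years ≈ 0.400 mm/year.
Length of B = 0.400 × 53 = 21.2 mm.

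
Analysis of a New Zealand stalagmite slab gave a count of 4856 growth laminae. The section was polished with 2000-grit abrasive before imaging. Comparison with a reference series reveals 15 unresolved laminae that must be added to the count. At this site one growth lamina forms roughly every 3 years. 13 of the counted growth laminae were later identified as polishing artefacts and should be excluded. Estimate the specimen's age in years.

Correcting the raw count gives 4856 − 13 + 15 = 4858 true growth laminae.
Multiplying by 3 years per growth lamina: 4858 × 3 = 14574 years.

14574 years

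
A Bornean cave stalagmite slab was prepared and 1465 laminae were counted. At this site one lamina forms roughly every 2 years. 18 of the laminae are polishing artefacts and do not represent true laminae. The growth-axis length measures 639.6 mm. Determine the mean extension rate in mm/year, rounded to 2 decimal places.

0.22 mm/year

True lamina count = 1465 − 18 = 1447.
1447 laminae at 2 years each span 1447 × 2 = 2894 years.
Extension rate ≈ 639.6 / 2894 = 0.22 mm/year.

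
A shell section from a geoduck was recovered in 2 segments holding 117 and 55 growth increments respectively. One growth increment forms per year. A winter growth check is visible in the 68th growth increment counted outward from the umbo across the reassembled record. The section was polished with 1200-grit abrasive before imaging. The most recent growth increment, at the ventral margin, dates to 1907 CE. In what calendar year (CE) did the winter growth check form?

1803 CE

Total growth increments = 117 + 55 = 172.
Between growth increment 68 and the ventral margin there are 172 − 68 = 104 growth increments.
1907 − 104 = 1803 CE.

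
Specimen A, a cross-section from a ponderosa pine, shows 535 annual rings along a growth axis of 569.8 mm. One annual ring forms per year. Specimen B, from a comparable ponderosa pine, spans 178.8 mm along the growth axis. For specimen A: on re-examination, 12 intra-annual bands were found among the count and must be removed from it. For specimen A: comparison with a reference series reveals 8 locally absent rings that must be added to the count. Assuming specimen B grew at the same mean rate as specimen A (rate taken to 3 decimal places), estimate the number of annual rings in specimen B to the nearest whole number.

167 annual rings

Specimen A: true annual ring count = 535 − 12 + 8 = 531.
A: 569.8 mm over 531 years gives 569.8 / 531 ≈ 1.073 mm per year.
B spans 178.8 / 1.073 = 166.64 years ≈ 167 annual rings.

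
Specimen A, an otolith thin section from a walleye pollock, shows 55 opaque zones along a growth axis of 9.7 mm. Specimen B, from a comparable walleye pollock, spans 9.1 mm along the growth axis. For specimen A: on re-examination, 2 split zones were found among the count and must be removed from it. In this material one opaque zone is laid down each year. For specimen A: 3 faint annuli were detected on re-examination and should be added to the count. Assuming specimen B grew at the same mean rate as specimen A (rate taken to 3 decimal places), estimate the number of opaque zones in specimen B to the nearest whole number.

Specimen A: true opaque zone count = 55 − 2 + 3 = 56.
A: Mean rate = 9.7 mm / 56 years ≈ 0.173 mm/yr.
For B, 9.1 / 0.173 = 52.60 years ≈ 53 opaque zones.

53 opaque zones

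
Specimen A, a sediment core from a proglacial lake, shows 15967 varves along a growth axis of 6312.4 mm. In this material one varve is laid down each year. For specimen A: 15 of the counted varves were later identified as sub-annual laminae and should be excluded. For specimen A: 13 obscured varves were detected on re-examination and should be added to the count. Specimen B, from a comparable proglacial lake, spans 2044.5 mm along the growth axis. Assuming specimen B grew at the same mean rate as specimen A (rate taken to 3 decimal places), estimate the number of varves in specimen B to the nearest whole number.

5176 varves

Specimen A: true varve count = 15967 − 15 + 13 = 15965.
A: Extension rate ≈ 6312.4 / 15965 = 0.395 mm per year.
For B, 2044.5 / 0.395 = 5175.95 years ≈ 5176 varves.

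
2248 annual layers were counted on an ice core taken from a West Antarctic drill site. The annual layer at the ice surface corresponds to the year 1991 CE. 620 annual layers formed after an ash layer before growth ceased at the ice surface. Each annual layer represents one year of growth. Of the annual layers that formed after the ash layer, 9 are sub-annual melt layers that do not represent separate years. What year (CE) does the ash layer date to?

1380 CE

620 annual layers formed after the ash layer.
Excluding 9 false annual layers: 620 − 9 = 611.
1991 − 611 = 1380 CE.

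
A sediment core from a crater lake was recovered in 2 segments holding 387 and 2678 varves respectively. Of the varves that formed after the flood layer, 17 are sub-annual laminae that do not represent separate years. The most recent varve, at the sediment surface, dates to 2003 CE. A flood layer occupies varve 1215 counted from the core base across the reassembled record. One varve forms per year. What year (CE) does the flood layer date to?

170 CE

Total varves = 387 + 2678 = 3065.
The flood layer sits at varve 1215 from the core base, so 3065 − 1215 = 1850 varves formed after it.
Excluding 17 false varves: 1850 − 17 = 1833.
2003 − 1833 = 170 CE.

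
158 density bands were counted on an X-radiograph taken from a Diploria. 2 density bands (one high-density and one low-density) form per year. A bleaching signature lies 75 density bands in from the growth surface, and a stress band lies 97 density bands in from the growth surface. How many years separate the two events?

The two markers are separated by 97 − 75 = 22 density bands.
With 2 density bands per year, 22 / 2 = 11 years.

11 years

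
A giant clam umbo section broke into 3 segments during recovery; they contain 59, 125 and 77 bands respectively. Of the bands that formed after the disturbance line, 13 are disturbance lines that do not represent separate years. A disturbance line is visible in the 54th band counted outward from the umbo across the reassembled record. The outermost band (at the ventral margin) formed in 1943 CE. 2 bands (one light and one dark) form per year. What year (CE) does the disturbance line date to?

1846 CE

Total bands = 59 + 125 + 77 = 261.
The disturbance line sits at band 54 from the umbo, so 261 − 54 = 207 bands formed after it.
Excluding 13 false bands: 207 − 13 = 194.
Dividing by 2 bands per year: 194 / 2 = 97 years.
The band at the ventral margin is 1943 CE, so the disturbance line dates to 1943 − 97 = 1846 CE.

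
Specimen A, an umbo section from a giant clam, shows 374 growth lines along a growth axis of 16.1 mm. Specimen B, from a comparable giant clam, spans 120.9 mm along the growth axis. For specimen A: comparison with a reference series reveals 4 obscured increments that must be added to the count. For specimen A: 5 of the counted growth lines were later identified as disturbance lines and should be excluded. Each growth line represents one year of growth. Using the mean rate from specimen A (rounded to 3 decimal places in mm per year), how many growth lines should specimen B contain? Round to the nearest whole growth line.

Specimen A: after corrections the count is 374 − 5 + 4 = 373 growth lines.
A: Mean rate = 16.1 mm / 373 years ≈ 0.043 mm per year.
For B, 120.9 / 0.043 = 2811.63 years ≈ 2812 growth lines.

2812 growth lines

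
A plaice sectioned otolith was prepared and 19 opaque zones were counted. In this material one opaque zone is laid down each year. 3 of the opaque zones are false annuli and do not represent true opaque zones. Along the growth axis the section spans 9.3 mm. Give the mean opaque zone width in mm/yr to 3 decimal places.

0.581 mm/yr

After corrections the count is 19 − 3 = 16 opaque zones.
Mean rate = 9.3 mm / 16 years ≈ 0.581 mm/yr.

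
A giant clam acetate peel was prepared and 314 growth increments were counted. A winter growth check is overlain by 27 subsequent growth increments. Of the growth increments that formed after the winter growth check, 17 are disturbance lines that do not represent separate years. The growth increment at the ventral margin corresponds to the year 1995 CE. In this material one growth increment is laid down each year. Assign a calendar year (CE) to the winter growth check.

1985 CE

27 growth increments formed after the winter growth check.
27 − 17 false = 10 true growth increments after the winter growth check.
1995 − 10 = 1985 CE.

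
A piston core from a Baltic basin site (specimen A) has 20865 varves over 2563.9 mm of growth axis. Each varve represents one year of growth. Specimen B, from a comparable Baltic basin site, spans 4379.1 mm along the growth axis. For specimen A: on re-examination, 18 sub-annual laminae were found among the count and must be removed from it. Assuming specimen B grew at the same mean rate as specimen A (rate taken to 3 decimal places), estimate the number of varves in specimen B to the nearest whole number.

35602 varves

Specimen A: after corrections the count is 20865 − 18 = 20847 varves.
A: Extension rate ≈ 2563.9 / 20847 = 0.123 mm per year.
B spans 4379.1 / 0.123 = 35602.44 years ≈ 35602 varves.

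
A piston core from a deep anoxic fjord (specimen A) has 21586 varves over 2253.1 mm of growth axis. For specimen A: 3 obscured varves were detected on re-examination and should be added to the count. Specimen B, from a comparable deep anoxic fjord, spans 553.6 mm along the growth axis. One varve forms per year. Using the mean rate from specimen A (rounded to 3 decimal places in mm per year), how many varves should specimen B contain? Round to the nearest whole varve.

Specimen A: adjusted count: 21586 + 3 = 21589 varves.
A: 2253.1 mm over 21589 years gives 2253.1 / 21589 ≈ 0.104 mm/year.
B spans 553.6 / 0.104 = 5323.08 years ≈ 5323 varves.

5323 varves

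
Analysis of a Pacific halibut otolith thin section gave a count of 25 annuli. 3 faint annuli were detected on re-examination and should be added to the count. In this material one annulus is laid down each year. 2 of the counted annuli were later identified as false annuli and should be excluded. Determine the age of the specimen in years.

26 yr

Adjusted count: 25 − 2 + 3 = 26 annuli.
With a one-to-one annulus periodicity this is 26 years.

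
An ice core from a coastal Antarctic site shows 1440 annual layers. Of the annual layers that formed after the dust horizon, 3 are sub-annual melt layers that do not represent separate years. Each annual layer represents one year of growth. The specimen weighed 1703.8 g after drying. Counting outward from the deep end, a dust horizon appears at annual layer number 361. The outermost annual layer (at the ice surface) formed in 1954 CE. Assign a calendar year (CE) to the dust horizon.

878 CE

The dust horizon sits at annual layer 361 from the deep end, so 1440 − 361 = 1079 annual layers formed after it.
Removing the 3 false annual layers leaves 1079 − 3 = 1076 true annual layers beyond the dust horizon.
The annual layer at the ice surface is 1954 CE, so the dust horizon dates to 1954 − 1076 = 878 CE.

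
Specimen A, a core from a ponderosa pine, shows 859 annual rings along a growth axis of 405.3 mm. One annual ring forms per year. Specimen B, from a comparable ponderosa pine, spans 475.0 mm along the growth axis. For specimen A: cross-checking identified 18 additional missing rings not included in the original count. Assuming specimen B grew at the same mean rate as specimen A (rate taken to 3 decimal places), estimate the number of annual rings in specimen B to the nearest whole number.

1028 annual rings

Specimen A: correcting the raw count gives 859 + 18 = 877 true annual rings.
A: 405.3 mm over 877 years gives 405.3 / 877 ≈ 0.462 mm/yr.
Specimen B: 475.0 mm / 0.462 mm per year = 1028.14 years ≈ 1028 annual rings.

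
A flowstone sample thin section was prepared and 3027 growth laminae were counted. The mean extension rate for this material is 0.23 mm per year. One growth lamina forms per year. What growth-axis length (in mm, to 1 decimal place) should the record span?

The record spans 3027 years at 0.23 mm per year.
3027 years at 0.23 mm/year gives 0.23 × 3027 = 696.2 mm.

696.2 mm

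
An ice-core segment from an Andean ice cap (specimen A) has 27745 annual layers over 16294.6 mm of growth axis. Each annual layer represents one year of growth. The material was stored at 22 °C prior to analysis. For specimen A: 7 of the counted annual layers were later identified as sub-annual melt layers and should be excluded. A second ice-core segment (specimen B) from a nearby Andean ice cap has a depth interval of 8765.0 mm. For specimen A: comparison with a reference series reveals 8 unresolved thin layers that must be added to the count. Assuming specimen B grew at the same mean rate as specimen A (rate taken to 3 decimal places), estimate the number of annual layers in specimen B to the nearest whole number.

14932 annual layers

Specimen A: true annual layer count = 27745 − 7 + 8 = 27746.
A: Extension rate ≈ 16294.6 / 27746 = 0.587 mm per year.
B spans 8765.0 / 0.587 = 14931.86 years ≈ 14932 annual layers.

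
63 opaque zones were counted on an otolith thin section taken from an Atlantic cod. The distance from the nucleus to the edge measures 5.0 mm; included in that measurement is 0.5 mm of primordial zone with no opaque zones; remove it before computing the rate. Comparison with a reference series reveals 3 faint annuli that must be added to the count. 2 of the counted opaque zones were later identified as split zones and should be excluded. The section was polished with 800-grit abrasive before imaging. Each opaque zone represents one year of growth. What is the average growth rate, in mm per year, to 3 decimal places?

0.070 mm per year

Correcting the raw count gives 63 − 2 + 3 = 64 true opaque zones.
Removing the 0.5 mm offcut leaves 5.0 − 0.5 = 4.5 mm.
4.5 mm over 64 years gives 4.5 / 64 ≈ 0.070 mm per year.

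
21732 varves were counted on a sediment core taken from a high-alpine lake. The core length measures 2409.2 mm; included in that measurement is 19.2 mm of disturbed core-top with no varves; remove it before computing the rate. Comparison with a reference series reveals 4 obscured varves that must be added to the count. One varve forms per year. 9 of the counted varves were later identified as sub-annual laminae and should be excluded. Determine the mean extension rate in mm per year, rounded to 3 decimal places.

True varve count = 21732 − 9 + 4 = 21727.
Net length = 2409.2 − 19.2 = 2390.0 mm.
Mean rate = 2390.0 mm / 21727 years ≈ 0.110 mm per year.

0.110 mm per year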